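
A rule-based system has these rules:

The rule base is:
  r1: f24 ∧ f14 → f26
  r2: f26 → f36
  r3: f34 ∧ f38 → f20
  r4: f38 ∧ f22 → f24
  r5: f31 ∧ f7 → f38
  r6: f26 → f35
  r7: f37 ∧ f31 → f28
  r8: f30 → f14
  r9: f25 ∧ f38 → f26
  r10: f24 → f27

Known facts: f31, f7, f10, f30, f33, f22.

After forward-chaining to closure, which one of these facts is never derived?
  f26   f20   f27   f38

Round 1: r5 [f31 ∧ f7 → f38]; r8 [f30 → f14]. Adds f38, f14.
Round 2: r4 [f38 ∧ f22 → f24]. Adds f24.
Round 3: r1 [f24 ∧ f14 → f26]; r10 [f24 → f27]. Adds f26, f27.
Round 4: r2 [f26 → f36]; r6 [f26 → f35]. Adds f36, f35.
Derived: f26 (round 3), f38 (round 1), f27 (round 3). f20 never appears in any round.

f20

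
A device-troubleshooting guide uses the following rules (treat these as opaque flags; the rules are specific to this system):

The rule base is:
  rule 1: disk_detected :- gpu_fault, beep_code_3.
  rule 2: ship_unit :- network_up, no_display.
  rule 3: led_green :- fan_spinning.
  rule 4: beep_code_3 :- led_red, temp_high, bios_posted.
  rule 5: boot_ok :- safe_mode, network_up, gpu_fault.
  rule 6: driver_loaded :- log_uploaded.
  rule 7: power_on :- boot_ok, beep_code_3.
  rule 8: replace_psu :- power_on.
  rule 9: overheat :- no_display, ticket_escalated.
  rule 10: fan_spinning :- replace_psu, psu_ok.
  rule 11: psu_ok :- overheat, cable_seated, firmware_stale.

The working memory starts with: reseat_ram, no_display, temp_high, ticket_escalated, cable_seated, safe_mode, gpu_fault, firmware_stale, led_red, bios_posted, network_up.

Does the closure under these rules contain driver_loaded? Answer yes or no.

Round 1: rule 2 [ship_unit :- network_up, no_display.]; rule 4 [beep_code_3 :- led_red, temp_high, bios_posted.]; rule 5 [boot_ok :- safe_mode, network_up, gpu_fault.]; rule 9 [overheat :- no_display, ticket_escalated.]. Adds ship_unit, beep_code_3, boot_ok, overheat.
Round 2: rule 1 [disk_detected :- gpu_fault, beep_code_3.]; rule 7 [power_on :- boot_ok, beep_code_3.]; rule 11 [psu_ok :- overheat, cable_seated, firmware_stale.]. Adds disk_detected, power_on, psu_ok.
Round 3: rule 8 [replace_psu :- power_on.]. Adds replace_psu.
Round 4: rule 10 [fan_spinning :- replace_psu, psu_ok.]. Adds fan_spinning.
Round 5: rule 3 [led_green :- fan_spinning.]. Adds led_green.
Fixed point reached. driver_loaded is concluded only by rule 6; rule 6 needs log_uploaded (never derived).

no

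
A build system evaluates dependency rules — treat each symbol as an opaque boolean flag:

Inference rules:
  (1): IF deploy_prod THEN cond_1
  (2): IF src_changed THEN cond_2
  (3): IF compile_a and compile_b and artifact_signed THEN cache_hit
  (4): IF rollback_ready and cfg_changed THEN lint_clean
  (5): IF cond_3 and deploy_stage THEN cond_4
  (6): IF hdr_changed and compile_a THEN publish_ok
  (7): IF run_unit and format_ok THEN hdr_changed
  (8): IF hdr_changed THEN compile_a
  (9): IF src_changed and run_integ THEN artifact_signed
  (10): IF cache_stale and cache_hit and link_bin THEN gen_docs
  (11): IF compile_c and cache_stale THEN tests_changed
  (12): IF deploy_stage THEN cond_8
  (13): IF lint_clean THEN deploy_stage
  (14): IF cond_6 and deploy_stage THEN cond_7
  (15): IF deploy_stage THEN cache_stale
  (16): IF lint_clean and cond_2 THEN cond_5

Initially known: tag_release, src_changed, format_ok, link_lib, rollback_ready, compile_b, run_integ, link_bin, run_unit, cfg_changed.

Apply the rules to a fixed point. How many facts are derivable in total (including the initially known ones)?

Round 1: (2) [IF src_changed THEN cond_2]; (4) [IF rollback_ready and cfg_changed THEN lint_clean]; (7) [IF run_unit and format_ok THEN hdr_changed]; (9) [IF src_changed and run_integ THEN artifact_signed]. Adds cond_2, lint_clean, hdr_changed, artifact_signed.
Round 2: (8) [IF hdr_changed THEN compile_a]; (13) [IF lint_clean THEN deploy_stage]; (16) [IF lint_clean and cond_2 THEN cond_5]. Adds compile_a, deploy_stage, cond_5.
Round 3: (3) [IF compile_a and compile_b and artifact_signed THEN cache_hit]; (6) [IF hdr_changed and compile_a THEN publish_ok]; (12) [IF deploy_stage THEN cond_8]; (15) [IF deploy_stage THEN cache_stale]. Adds cache_hit, publish_ok, cond_8, cache_stale.
Round 4: (10) [IF cache_stale and cache_hit and link_bin THEN gen_docs]. Adds gen_docs.
Closure: {artifact_signed, cache_hit, cache_stale, cfg_changed, compile_a, compile_b, cond_2, cond_5, cond_8, deploy_stage, format_ok, gen_docs, hdr_changed, link_bin, link_lib, lint_clean, publish_ok, rollback_ready, run_integ, run_unit, src_changed, tag_release} — 22 facts.

22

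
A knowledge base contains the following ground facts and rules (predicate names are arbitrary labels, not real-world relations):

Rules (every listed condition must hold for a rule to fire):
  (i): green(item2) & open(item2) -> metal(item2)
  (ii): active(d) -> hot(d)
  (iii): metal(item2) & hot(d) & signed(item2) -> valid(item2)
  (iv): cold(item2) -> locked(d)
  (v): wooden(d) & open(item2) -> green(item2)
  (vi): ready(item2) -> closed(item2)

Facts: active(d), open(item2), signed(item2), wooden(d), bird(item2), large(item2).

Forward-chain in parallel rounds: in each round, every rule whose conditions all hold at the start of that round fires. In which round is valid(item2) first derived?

3

Round 1 fires (ii), (v), giving hot(d), green(item2).
Round 2 fires (i), giving metal(item2).
Round 3 fires (iii), giving valid(item2).
valid(item2) first appears in round 3.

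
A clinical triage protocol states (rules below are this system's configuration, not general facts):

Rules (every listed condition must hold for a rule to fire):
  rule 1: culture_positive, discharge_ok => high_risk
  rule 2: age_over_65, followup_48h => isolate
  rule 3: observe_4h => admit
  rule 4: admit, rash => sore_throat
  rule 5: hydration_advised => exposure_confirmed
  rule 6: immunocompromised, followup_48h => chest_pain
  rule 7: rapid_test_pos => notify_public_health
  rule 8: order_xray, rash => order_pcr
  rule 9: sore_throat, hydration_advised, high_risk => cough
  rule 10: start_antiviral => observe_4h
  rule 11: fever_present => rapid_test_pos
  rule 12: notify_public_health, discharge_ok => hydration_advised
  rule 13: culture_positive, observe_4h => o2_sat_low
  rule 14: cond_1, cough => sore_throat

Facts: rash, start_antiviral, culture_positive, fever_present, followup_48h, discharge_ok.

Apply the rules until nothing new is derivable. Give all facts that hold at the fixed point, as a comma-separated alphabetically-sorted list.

admit, cough, culture_positive, discharge_ok, exposure_confirmed, fever_present, followup_48h, high_risk, hydration_advised, notify_public_health, o2_sat_low, observe_4h, rapid_test_pos, rash, sore_throat, start_antiviral

Round 1: rule 1 [culture_positive, discharge_ok => high_risk]; rule 10 [start_antiviral => observe_4h]; rule 11 [fever_present => rapid_test_pos]. New: high_risk, observe_4h, rapid_test_pos.
Round 2: rule 3 [observe_4h => admit]; rule 7 [rapid_test_pos => notify_public_health]; rule 13 [culture_positive, observe_4h => o2_sat_low]. New: admit, notify_public_health, o2_sat_low.
Round 3: rule 4 [admit, rash => sore_throat]; rule 12 [notify_public_health, discharge_ok => hydration_advised]. New: sore_throat, hydration_advised.
Round 4: rule 5 [hydration_advised => exposure_confirmed]; rule 9 [sore_throat, hydration_advised, high_risk => cough]. New: exposure_confirmed, cough.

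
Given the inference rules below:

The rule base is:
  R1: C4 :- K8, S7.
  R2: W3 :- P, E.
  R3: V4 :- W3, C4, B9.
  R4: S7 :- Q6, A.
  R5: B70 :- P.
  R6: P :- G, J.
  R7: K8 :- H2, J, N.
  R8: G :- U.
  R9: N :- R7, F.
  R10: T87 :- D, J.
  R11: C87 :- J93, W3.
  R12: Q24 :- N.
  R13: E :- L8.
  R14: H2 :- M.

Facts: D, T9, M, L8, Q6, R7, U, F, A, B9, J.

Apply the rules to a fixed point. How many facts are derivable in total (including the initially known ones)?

24

Round 1 — R4, R8, R9, R10, R13, R14, derive S7, G, N, T87, E, H2.
Round 2 — R6, R7, R12, derive P, K8, Q24.
Round 3 — R1, R2, R5, derive C4, W3, B70.
Round 4 — R3, derive V4.
Closure: {A, B70, B9, C4, D, E, F, G, H2, J, K8, L8, M, N, P, Q24, Q6, R7, S7, T87, T9, U, V4, W3} — 24 facts.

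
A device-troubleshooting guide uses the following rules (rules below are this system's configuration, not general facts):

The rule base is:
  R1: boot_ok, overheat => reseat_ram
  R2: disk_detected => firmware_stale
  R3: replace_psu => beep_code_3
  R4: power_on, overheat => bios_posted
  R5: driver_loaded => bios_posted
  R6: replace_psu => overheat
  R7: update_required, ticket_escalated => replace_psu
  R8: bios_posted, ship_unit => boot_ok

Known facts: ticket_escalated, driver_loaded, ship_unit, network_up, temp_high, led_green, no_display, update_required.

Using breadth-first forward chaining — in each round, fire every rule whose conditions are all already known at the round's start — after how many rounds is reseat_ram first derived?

3

Round 1: R5 [driver_loaded => bios_posted]; R7 [update_required, ticket_escalated => replace_psu]. New: bios_posted, replace_psu.
Round 2: R3 [replace_psu => beep_code_3]; R6 [replace_psu => overheat]; R8 [bios_posted, ship_unit => boot_ok]. New: beep_code_3, overheat, boot_ok.
Round 3: R1 [boot_ok, overheat => reseat_ram]. New: reseat_ram.
reseat_ram first appears in round 3.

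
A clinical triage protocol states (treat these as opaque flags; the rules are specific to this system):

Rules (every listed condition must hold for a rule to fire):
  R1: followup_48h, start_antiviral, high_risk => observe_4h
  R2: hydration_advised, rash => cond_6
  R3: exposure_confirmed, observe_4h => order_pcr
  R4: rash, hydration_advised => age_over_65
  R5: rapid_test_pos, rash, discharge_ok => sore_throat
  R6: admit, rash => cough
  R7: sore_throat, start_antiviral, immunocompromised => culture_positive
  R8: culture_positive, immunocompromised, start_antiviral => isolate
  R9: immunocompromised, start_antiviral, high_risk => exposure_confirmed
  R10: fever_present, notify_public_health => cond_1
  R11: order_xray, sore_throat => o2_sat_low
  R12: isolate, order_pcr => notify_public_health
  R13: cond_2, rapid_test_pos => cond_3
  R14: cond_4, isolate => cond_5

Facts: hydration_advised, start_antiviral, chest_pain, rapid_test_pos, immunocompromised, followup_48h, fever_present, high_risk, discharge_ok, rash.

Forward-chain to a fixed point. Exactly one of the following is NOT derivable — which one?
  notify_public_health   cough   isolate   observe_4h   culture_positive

cough

Round 1: R1 [followup_48h, start_antiviral, high_risk => observe_4h]; R2 [hydration_advised, rash => cond_6]; R4 [rash, hydration_advised => age_over_65]; R5 [rapid_test_pos, rash, discharge_ok => sore_throat]; R9 [immunocompromised, start_antiviral, high_risk => exposure_confirmed]. Adds observe_4h, cond_6, age_over_65, sore_throat, exposure_confirmed.
Round 2: R3 [exposure_confirmed, observe_4h => order_pcr]; R7 [sore_throat, start_antiviral, immunocompromised => culture_positive]. Adds order_pcr, culture_positive.
Round 3: R8 [culture_positive, immunocompromised, start_antiviral => isolate]. Adds isolate.
Round 4: R12 [isolate, order_pcr => notify_public_health]. Adds notify_public_health.
Round 5: R10 [fever_present, notify_public_health => cond_1]. Adds cond_1.
Derived: notify_public_health (round 4), isolate (round 3), observe_4h (round 1), culture_positive (round 2). cough never appears in any round.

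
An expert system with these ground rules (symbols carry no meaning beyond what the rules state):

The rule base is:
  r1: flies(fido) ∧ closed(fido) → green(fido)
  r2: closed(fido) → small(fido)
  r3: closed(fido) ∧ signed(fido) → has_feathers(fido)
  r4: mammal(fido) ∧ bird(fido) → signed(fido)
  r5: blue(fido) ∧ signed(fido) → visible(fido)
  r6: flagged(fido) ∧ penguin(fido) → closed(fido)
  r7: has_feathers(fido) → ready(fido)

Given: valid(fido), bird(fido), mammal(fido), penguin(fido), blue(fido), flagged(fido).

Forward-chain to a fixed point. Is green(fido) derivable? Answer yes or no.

no

[1] r4 [mammal(fido) ∧ bird(fido) → signed(fido)]; r6 [flagged(fido) ∧ penguin(fido) → closed(fido)]. ⇒ new: signed(fido), closed(fido).
[2] r2 [closed(fido) → small(fido)]; r3 [closed(fido) ∧ signed(fido) → has_feathers(fido)]; r5 [blue(fido) ∧ signed(fido) → visible(fido)]. ⇒ new: small(fido), has_feathers(fido), visible(fido).
[3] r7 [has_feathers(fido) → ready(fido)]. ⇒ new: ready(fido).
Fixed point reached. green(fido) is concluded only by r1; r1 needs flies(fido) (never derived).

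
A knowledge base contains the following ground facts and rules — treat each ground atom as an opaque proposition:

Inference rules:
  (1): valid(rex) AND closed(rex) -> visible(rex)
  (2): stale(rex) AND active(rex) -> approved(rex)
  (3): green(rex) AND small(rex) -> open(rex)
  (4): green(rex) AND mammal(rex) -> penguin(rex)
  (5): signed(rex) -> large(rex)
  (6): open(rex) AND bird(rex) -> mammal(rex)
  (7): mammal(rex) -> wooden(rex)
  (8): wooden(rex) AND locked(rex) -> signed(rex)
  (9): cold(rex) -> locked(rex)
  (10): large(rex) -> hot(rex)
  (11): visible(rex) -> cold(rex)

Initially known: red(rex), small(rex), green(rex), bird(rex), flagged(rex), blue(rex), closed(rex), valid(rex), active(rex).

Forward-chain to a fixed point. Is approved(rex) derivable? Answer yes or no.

[1] (1) [valid(rex) AND closed(rex) -> visible(rex)]; (3) [green(rex) AND small(rex) -> open(rex)]. ⇒ new: visible(rex), open(rex).
[2] (6) [open(rex) AND bird(rex) -> mammal(rex)]; (11) [visible(rex) -> cold(rex)]. ⇒ new: mammal(rex), cold(rex).
[3] (4) [green(rex) AND mammal(rex) -> penguin(rex)]; (7) [mammal(rex) -> wooden(rex)]; (9) [cold(rex) -> locked(rex)]. ⇒ new: penguin(rex), wooden(rex), locked(rex).
[4] (8) [wooden(rex) AND locked(rex) -> signed(rex)]. ⇒ new: signed(rex).
[5] (5) [signed(rex) -> large(rex)]. ⇒ new: large(rex).
[6] (10) [large(rex) -> hot(rex)]. ⇒ new: hot(rex).
Fixed point reached. approved(rex) is concluded only by (2); (2) needs stale(rex) (never derived).

no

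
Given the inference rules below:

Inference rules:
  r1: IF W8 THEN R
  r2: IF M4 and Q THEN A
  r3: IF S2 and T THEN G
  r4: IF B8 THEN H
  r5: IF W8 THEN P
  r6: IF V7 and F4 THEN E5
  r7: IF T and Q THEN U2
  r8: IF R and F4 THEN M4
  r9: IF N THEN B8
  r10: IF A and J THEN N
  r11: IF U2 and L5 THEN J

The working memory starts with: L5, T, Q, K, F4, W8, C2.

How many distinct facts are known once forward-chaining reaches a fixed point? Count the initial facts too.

Round 1 — r1, r5, r7, derive R, P, U2.
Round 2 — r8, r11, derive M4, J.
Round 3 — r2, derive A.
Round 4 — r10, derive N.
Round 5 — r9, derive B8.
Round 6 — r4, derive H.
Closure: {A, B8, C2, F4, H, J, K, L5, M4, N, P, Q, R, T, U2, W8} — 16 facts.

16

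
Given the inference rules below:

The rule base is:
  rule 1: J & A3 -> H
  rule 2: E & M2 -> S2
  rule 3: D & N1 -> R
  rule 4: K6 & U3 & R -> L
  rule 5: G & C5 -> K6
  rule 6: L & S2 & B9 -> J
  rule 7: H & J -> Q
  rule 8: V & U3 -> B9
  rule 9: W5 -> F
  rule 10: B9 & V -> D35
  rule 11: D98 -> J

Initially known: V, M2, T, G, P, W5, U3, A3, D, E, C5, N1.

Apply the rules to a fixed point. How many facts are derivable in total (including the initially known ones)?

Round 1: rule 2 [E & M2 -> S2]; rule 3 [D & N1 -> R]; rule 5 [G & C5 -> K6]; rule 8 [V & U3 -> B9]; rule 9 [W5 -> F]. Adds S2, R, K6, B9, F.
Round 2: rule 4 [K6 & U3 & R -> L]; rule 10 [B9 & V -> D35]. Adds L, D35.
Round 3: rule 6 [L & S2 & B9 -> J]. Adds J.
Round 4: rule 1 [J & A3 -> H]. Adds H.
Round 5: rule 7 [H & J -> Q]. Adds Q.
Closure: {A3, B9, C5, D, D35, E, F, G, H, J, K6, L, M2, N1, P, Q, R, S2, T, U3, V, W5} — 22 facts.

22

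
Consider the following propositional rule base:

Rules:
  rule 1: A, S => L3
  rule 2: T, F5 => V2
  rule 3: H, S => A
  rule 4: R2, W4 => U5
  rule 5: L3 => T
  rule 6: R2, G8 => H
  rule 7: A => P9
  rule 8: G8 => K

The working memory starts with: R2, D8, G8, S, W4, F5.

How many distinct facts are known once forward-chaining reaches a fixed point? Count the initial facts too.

14

Round 1: rule 4 [R2, W4 => U5]; rule 6 [R2, G8 => H]; rule 8 [G8 => K]. New: U5, H, K.
Round 2: rule 3 [H, S => A]. New: A.
Round 3: rule 1 [A, S => L3]; rule 7 [A => P9]. New: L3, P9.
Round 4: rule 5 [L3 => T]. New: T.
Round 5: rule 2 [T, F5 => V2]. New: V2.
Closure: {A, D8, F5, G8, H, K, L3, P9, R2, S, T, U5, V2, W4} — 14 facts.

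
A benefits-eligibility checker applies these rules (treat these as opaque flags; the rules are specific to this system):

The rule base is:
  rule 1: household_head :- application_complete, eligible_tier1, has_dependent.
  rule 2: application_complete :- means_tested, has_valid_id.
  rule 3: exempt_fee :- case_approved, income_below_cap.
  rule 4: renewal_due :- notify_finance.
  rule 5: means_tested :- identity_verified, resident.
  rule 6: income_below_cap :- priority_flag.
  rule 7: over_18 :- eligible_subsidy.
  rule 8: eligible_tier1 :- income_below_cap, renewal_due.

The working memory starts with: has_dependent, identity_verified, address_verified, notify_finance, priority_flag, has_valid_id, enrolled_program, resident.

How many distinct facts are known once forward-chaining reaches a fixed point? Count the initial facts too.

14

Round 1: rule 4 [renewal_due :- notify_finance.]; rule 5 [means_tested :- identity_verified, resident.]; rule 6 [income_below_cap :- priority_flag.]. Adds renewal_due, means_tested, income_below_cap.
Round 2: rule 2 [application_complete :- means_tested, has_valid_id.]; rule 8 [eligible_tier1 :- income_below_cap, renewal_due.]. Adds application_complete, eligible_tier1.
Round 3: rule 1 [household_head :- application_complete, eligible_tier1, has_dependent.]. Adds household_head.
Closure: {address_verified, application_complete, eligible_tier1, enrolled_program, has_dependent, has_valid_id, household_head, identity_verified, income_below_cap, means_tested, notify_finance, priority_flag, renewal_due, resident} — 14 facts.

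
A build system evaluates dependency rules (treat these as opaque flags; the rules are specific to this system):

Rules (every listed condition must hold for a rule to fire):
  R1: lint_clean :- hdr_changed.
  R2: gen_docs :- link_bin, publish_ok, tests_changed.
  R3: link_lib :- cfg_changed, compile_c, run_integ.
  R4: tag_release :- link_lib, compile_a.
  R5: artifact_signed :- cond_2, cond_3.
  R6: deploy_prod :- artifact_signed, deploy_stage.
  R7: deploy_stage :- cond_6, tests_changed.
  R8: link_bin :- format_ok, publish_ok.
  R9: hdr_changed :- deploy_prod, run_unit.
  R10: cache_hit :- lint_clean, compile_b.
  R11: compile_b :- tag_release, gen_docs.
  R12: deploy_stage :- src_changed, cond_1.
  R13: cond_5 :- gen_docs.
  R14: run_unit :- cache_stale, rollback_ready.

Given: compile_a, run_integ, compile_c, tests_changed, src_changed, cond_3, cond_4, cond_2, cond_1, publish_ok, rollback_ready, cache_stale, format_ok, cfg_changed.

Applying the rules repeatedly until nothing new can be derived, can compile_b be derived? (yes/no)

yes

[1] R3 [link_lib :- cfg_changed, compile_c, run_integ.]; R5 [artifact_signed :- cond_2, cond_3.]; R8 [link_bin :- format_ok, publish_ok.]; R12 [deploy_stage :- src_changed, cond_1.]; R14 [run_unit :- cache_stale, rollback_ready.]. ⇒ new: link_lib, artifact_signed, link_bin, deploy_stage, run_unit.
[2] R2 [gen_docs :- link_bin, publish_ok, tests_changed.]; R4 [tag_release :- link_lib, compile_a.]; R6 [deploy_prod :- artifact_signed, deploy_stage.]. ⇒ new: gen_docs, tag_release, deploy_prod.
[3] R9 [hdr_changed :- deploy_prod, run_unit.]; R11 [compile_b :- tag_release, gen_docs.]; R13 [cond_5 :- gen_docs.]. ⇒ new: hdr_changed, compile_b, cond_5.
[4] R1 [lint_clean :- hdr_changed.]. ⇒ new: lint_clean.
[5] R10 [cache_hit :- lint_clean, compile_b.]. ⇒ new: cache_hit.
compile_b appears in round 3, so it is derivable.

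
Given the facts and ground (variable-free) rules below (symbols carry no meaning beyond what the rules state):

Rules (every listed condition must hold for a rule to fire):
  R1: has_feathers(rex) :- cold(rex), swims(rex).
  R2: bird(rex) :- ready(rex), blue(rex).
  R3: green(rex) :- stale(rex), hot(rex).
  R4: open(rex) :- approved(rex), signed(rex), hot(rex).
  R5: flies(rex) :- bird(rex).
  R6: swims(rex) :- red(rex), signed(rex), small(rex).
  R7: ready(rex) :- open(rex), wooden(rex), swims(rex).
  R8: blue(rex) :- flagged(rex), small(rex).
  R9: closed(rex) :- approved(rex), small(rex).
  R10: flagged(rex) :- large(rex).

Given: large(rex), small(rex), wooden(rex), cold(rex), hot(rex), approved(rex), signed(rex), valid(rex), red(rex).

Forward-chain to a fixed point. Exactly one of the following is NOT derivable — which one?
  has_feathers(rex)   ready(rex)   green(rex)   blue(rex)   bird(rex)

[1] R4 [open(rex) :- approved(rex), signed(rex), hot(rex).]; R6 [swims(rex) :- red(rex), signed(rex), small(rex).]; R9 [closed(rex) :- approved(rex), small(rex).]; R10 [flagged(rex) :- large(rex).]. ⇒ new: open(rex), swims(rex), closed(rex), flagged(rex).
[2] R1 [has_feathers(rex) :- cold(rex), swims(rex).]; R7 [ready(rex) :- open(rex), wooden(rex), swims(rex).]; R8 [blue(rex) :- flagged(rex), small(rex).]. ⇒ new: has_feathers(rex), ready(rex), blue(rex).
[3] R2 [bird(rex) :- ready(rex), blue(rex).]. ⇒ new: bird(rex).
[4] R5 [flies(rex) :- bird(rex).]. ⇒ new: flies(rex).
Derived: ready(rex) (round 2), bird(rex) (round 3), blue(rex) (round 2), has_feathers(rex) (round 2). green(rex) never appears in any round.

green(rex)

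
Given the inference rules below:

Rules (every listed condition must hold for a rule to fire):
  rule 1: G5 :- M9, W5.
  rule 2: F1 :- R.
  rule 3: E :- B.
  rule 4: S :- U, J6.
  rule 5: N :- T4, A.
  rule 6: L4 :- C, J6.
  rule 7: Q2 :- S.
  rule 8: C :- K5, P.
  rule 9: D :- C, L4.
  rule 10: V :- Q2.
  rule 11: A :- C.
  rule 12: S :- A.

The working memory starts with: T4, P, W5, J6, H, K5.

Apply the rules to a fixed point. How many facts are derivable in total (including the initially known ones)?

Round 1 — rule 8, derive C.
Round 2 — rule 6, rule 11, derive L4, A.
Round 3 — rule 5, rule 9, rule 12, derive N, D, S.
Round 4 — rule 7, derive Q2.
Round 5 — rule 10, derive V.
Closure: {A, C, D, H, J6, K5, L4, N, P, Q2, S, T4, V, W5} — 14 facts.

14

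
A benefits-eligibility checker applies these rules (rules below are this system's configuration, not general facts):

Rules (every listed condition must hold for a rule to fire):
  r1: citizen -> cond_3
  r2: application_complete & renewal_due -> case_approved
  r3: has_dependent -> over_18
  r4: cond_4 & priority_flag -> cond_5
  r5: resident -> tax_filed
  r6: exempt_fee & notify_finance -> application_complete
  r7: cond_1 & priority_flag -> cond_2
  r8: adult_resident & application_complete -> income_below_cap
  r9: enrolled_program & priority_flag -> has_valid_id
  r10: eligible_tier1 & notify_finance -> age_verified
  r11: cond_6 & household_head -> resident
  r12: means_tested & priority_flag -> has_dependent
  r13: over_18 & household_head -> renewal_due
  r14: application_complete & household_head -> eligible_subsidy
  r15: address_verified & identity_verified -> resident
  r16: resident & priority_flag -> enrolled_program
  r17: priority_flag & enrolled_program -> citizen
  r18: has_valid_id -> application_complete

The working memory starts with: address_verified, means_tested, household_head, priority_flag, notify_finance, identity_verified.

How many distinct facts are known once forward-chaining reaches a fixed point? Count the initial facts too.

Round 1: r12 [means_tested & priority_flag -> has_dependent]; r15 [address_verified & identity_verified -> resident]. Adds has_dependent, resident.
Round 2: r3 [has_dependent -> over_18]; r5 [resident -> tax_filed]; r16 [resident & priority_flag -> enrolled_program]. Adds over_18, tax_filed, enrolled_program.
Round 3: r9 [enrolled_program & priority_flag -> has_valid_id]; r13 [over_18 & household_head -> renewal_due]; r17 [priority_flag & enrolled_program -> citizen]. Adds has_valid_id, renewal_due, citizen.
Round 4: r1 [citizen -> cond_3]; r18 [has_valid_id -> application_complete]. Adds cond_3, application_complete.
Round 5: r2 [application_complete & renewal_due -> case_approved]; r14 [application_complete & household_head -> eligible_subsidy]. Adds case_approved, eligible_subsidy.
Closure: {address_verified, application_complete, case_approved, citizen, cond_3, eligible_subsidy, enrolled_program, has_dependent, has_valid_id, household_head, identity_verified, means_tested, notify_finance, over_18, priority_flag, renewal_due, resident, tax_filed} — 18 facts.

18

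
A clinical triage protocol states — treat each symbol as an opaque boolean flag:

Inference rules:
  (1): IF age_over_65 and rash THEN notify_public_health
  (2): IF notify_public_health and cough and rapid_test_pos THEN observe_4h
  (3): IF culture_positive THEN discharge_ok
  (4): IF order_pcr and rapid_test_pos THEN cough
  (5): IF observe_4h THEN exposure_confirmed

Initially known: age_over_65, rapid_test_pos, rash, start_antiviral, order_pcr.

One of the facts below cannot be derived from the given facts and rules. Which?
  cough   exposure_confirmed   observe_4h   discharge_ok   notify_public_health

Round 1: (1) [IF age_over_65 and rash THEN notify_public_health]; (4) [IF order_pcr and rapid_test_pos THEN cough]. New: notify_public_health, cough.
Round 2: (2) [IF notify_public_health and cough and rapid_test_pos THEN observe_4h]. New: observe_4h.
Round 3: (5) [IF observe_4h THEN exposure_confirmed]. New: exposure_confirmed.
Derived: notify_public_health (round 1), observe_4h (round 2), exposure_confirmed (round 3), cough (round 1). discharge_ok never appears in any round.

discharge_ok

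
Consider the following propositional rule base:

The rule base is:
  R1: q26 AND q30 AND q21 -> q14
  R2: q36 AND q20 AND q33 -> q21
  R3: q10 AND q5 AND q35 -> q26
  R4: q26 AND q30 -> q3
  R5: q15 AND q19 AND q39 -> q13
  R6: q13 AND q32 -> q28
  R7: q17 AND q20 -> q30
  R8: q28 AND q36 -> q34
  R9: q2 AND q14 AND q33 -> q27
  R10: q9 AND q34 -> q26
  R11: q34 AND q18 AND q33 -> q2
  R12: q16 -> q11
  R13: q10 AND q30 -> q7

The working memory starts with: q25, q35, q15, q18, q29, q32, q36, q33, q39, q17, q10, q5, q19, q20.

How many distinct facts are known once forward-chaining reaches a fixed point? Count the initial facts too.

Round 1: R2 [q36 AND q20 AND q33 -> q21]; R3 [q10 AND q5 AND q35 -> q26]; R5 [q15 AND q19 AND q39 -> q13]; R7 [q17 AND q20 -> q30]. New: q21, q26, q13, q30.
Round 2: R1 [q26 AND q30 AND q21 -> q14]; R4 [q26 AND q30 -> q3]; R6 [q13 AND q32 -> q28]; R13 [q10 AND q30 -> q7]. New: q14, q3, q28, q7.
Round 3: R8 [q28 AND q36 -> q34]. New: q34.
Round 4: R11 [q34 AND q18 AND q33 -> q2]. New: q2.
Round 5: R9 [q2 AND q14 AND q33 -> q27]. New: q27.
Closure: {q10, q13, q14, q15, q17, q18, q19, q2, q20, q21, q25, q26, q27, q28, q29, q3, q30, q32, q33, q34, q35, q36, q39, q5, q7} — 25 facts.

25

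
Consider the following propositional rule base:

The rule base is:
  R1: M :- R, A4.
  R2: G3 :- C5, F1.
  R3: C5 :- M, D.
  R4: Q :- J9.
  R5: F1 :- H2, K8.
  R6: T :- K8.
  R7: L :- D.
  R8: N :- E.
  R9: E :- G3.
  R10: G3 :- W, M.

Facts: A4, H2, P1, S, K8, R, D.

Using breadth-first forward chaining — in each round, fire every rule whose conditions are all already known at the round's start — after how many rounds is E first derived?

[1] R1 [M :- R, A4.]; R5 [F1 :- H2, K8.]; R6 [T :- K8.]; R7 [L :- D.]. ⇒ new: M, F1, T, L.
[2] R3 [C5 :- M, D.]. ⇒ new: C5.
[3] R2 [G3 :- C5, F1.]. ⇒ new: G3.
[4] R9 [E :- G3.]. ⇒ new: E.
E first appears in round 4.

4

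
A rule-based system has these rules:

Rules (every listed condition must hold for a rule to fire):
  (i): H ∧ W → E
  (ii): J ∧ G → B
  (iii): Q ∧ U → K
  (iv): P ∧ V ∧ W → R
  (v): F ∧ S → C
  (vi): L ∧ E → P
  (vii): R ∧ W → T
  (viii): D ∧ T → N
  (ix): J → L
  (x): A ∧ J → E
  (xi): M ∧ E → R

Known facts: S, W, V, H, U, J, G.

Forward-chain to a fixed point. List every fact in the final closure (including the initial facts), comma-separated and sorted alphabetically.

[1] (i) [H ∧ W → E]; (ii) [J ∧ G → B]; (ix) [J → L]. ⇒ new: E, B, L.
[2] (vi) [L ∧ E → P]. ⇒ new: P.
[3] (iv) [P ∧ V ∧ W → R]. ⇒ new: R.
[4] (vii) [R ∧ W → T]. ⇒ new: T.

B, E, G, H, J, L, P, R, S, T, U, V, W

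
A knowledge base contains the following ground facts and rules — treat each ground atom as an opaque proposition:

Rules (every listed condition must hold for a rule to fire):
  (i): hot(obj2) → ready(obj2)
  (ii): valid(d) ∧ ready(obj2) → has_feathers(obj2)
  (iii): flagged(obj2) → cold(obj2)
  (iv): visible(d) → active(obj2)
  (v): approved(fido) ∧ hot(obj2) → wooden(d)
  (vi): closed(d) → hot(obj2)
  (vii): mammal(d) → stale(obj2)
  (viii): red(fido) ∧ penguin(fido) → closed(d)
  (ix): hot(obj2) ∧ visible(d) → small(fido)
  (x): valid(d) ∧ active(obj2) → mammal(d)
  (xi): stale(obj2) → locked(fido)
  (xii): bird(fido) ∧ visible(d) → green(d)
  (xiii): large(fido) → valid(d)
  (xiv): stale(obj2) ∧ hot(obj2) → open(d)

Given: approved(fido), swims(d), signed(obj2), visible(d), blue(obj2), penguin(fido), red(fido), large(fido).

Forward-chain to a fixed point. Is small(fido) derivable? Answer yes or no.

yes

Round 1 fires (iv), (viii), (xiii), giving active(obj2), closed(d), valid(d).
Round 2 fires (vi), (x), giving hot(obj2), mammal(d).
Round 3 fires (i), (v), (vii), (ix), giving ready(obj2), wooden(d), stale(obj2), small(fido).
Round 4 fires (ii), (xi), (xiv), giving has_feathers(obj2), locked(fido), open(d).
small(fido) appears in round 3, so it is derivable.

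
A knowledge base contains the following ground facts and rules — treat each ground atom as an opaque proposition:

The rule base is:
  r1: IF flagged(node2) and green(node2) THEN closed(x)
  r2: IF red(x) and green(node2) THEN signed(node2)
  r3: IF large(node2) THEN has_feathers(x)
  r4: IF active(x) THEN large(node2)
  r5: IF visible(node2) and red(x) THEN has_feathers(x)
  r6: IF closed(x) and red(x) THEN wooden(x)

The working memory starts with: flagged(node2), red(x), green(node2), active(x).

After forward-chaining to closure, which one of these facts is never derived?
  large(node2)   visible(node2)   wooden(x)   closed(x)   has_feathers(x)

visible(node2)

Round 1 fires r1, r2, r4, giving closed(x), signed(node2), large(node2).
Round 2 fires r3, r6, giving has_feathers(x), wooden(x).
Derived: closed(x) (round 1), has_feathers(x) (round 2), large(node2) (round 1), wooden(x) (round 2). visible(node2) never appears in any round.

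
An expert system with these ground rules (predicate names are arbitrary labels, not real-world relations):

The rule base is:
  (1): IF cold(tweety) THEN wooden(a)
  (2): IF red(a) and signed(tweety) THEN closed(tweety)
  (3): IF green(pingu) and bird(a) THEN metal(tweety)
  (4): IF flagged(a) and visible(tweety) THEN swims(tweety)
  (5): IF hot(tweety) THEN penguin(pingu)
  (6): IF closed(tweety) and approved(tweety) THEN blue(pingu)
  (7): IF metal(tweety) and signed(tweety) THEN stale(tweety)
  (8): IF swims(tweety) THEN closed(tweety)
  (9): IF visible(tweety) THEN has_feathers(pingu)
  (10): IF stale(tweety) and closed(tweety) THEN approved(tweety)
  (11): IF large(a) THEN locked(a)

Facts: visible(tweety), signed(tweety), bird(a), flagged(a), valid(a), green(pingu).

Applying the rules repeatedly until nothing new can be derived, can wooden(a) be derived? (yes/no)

Round 1 fires (3), (4), (9), giving metal(tweety), swims(tweety), has_feathers(pingu).
Round 2 fires (7), (8), giving stale(tweety), closed(tweety).
Round 3 fires (10), giving approved(tweety).
Round 4 fires (6), giving blue(pingu).
Fixed point reached. wooden(a) is concluded only by (1); (1) needs cold(tweety) (never derived).

no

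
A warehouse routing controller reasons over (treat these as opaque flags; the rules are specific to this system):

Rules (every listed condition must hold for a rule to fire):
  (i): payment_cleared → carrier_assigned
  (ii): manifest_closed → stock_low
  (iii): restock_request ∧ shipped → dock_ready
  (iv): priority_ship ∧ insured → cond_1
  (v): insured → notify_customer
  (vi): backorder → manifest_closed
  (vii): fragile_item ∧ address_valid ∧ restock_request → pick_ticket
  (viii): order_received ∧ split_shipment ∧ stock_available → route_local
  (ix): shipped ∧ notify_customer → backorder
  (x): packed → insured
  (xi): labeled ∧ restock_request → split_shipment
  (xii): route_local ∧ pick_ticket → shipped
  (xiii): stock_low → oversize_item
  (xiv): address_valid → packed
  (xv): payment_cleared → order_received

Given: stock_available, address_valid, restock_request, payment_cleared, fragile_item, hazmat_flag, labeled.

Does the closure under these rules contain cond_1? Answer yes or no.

Round 1: (i) [payment_cleared → carrier_assigned]; (vii) [fragile_item ∧ address_valid ∧ restock_request → pick_ticket]; (xi) [labeled ∧ restock_request → split_shipment]; (xiv) [address_valid → packed]; (xv) [payment_cleared → order_received]. Adds carrier_assigned, pick_ticket, split_shipment, packed, order_received.
Round 2: (viii) [order_received ∧ split_shipment ∧ stock_available → route_local]; (x) [packed → insured]. Adds route_local, insured.
Round 3: (v) [insured → notify_customer]; (xii) [route_local ∧ pick_ticket → shipped]. Adds notify_customer, shipped.
Round 4: (iii) [restock_request ∧ shipped → dock_ready]; (ix) [shipped ∧ notify_customer → backorder]. Adds dock_ready, backorder.
Round 5: (vi) [backorder → manifest_closed]. Adds manifest_closed.
Round 6: (ii) [manifest_closed → stock_low]. Adds stock_low.
Round 7: (xiii) [stock_low → oversize_item]. Adds oversize_item.
Fixed point reached. cond_1 is concluded only by (iv); (iv) needs priority_ship (never derived).

no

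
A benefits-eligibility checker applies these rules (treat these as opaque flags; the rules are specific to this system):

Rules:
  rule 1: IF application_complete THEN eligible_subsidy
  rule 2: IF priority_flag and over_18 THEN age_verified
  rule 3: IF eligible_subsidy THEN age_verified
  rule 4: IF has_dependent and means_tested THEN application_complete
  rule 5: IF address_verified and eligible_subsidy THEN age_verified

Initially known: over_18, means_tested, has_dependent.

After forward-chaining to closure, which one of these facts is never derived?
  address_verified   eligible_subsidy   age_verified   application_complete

Round 1: rule 4 [IF has_dependent and means_tested THEN application_complete]. Adds application_complete.
Round 2: rule 1 [IF application_complete THEN eligible_subsidy]. Adds eligible_subsidy.
Round 3: rule 3 [IF eligible_subsidy THEN age_verified]. Adds age_verified.
Derived: application_complete (round 1), eligible_subsidy (round 2), age_verified (round 3). address_verified never appears in any round.

address_verified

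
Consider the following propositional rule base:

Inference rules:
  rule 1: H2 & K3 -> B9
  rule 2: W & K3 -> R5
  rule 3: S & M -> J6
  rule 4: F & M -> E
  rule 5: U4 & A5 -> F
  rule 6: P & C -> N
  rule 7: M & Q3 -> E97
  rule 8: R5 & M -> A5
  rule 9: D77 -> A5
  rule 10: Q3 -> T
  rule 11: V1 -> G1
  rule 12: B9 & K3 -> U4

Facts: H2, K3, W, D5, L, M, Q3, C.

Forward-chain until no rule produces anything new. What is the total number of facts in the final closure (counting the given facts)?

Round 1 fires rule 1, rule 2, rule 7, rule 10, giving B9, R5, E97, T.
Round 2 fires rule 8, rule 12, giving A5, U4.
Round 3 fires rule 5, giving F.
Round 4 fires rule 4, giving E.
Closure: {A5, B9, C, D5, E, E97, F, H2, K3, L, M, Q3, R5, T, U4, W} — 16 facts.

16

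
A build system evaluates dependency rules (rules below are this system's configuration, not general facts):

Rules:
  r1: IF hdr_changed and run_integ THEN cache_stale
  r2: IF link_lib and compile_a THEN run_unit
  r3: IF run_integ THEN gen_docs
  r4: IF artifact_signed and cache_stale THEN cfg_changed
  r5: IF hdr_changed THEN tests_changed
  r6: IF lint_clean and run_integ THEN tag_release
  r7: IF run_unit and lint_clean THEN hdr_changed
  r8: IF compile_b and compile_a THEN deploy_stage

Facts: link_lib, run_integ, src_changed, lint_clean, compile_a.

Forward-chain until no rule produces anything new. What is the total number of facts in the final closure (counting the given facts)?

11

Round 1 fires r2, r3, r6, giving run_unit, gen_docs, tag_release.
Round 2 fires r7, giving hdr_changed.
Round 3 fires r1, r5, giving cache_stale, tests_changed.
Closure: {cache_stale, compile_a, gen_docs, hdr_changed, link_lib, lint_clean, run_integ, run_unit, src_changed, tag_release, tests_changed} — 11 facts.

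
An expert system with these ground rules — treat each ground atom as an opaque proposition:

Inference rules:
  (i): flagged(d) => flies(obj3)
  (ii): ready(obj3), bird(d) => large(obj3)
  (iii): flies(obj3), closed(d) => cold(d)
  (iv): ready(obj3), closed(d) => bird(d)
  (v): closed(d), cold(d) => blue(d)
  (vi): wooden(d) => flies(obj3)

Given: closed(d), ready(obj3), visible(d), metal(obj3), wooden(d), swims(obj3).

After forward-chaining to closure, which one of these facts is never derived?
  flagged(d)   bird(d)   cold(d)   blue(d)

flagged(d)

Round 1 — (iv), (vi), derive bird(d), flies(obj3).
Round 2 — (ii), (iii), derive large(obj3), cold(d).
Round 3 — (v), derive blue(d).
Derived: bird(d) (round 1), cold(d) (round 2), blue(d) (round 3). flagged(d) never appears in any round.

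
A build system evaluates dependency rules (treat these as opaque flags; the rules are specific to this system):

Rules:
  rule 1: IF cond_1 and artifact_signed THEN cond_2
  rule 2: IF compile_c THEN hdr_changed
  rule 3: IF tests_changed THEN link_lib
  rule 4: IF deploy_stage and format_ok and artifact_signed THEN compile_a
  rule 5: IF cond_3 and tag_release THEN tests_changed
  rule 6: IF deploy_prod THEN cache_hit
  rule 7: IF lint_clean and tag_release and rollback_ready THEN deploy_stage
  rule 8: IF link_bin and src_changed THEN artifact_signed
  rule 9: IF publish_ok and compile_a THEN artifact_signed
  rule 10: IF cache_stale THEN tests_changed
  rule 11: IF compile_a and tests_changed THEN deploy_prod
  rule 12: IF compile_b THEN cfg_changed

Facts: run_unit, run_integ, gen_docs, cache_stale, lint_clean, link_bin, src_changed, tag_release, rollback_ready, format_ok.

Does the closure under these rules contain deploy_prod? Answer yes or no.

Round 1 — rule 7, rule 8, rule 10, derive deploy_stage, artifact_signed, tests_changed.
Round 2 — rule 3, rule 4, derive link_lib, compile_a.
Round 3 — rule 11, derive deploy_prod.
Round 4 — rule 6, derive cache_hit.
deploy_prod appears in round 3, so it is derivable.

yes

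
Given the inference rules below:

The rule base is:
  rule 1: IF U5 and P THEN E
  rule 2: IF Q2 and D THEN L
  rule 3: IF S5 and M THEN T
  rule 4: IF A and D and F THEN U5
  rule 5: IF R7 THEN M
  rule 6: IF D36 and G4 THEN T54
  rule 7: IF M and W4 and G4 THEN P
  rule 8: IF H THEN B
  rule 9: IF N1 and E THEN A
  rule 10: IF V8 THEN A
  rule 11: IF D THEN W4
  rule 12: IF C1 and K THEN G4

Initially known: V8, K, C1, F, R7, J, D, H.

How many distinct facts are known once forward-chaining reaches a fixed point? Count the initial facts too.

16

[1] rule 5 [IF R7 THEN M]; rule 8 [IF H THEN B]; rule 10 [IF V8 THEN A]; rule 11 [IF D THEN W4]; rule 12 [IF C1 and K THEN G4]. ⇒ new: M, B, A, W4, G4.
[2] rule 4 [IF A and D and F THEN U5]; rule 7 [IF M and W4 and G4 THEN P]. ⇒ new: U5, P.
[3] rule 1 [IF U5 and P THEN E]. ⇒ new: E.
Closure: {A, B, C1, D, E, F, G4, H, J, K, M, P, R7, U5, V8, W4} — 16 facts.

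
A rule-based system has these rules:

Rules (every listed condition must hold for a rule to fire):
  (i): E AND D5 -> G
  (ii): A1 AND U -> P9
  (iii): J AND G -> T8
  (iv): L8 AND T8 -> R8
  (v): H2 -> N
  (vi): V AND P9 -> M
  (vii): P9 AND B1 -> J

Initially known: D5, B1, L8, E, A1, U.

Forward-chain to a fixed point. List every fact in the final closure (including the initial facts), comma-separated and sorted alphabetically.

Round 1: (i) [E AND D5 -> G]; (ii) [A1 AND U -> P9]. Adds G, P9.
Round 2: (vii) [P9 AND B1 -> J]. Adds J.
Round 3: (iii) [J AND G -> T8]. Adds T8.
Round 4: (iv) [L8 AND T8 -> R8]. Adds R8.

A1, B1, D5, E, G, J, L8, P9, R8, T8, U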